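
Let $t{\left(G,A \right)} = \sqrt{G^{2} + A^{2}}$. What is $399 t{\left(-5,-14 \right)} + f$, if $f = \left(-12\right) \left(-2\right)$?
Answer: $24 + 399 \sqrt{221} \approx 5955.6$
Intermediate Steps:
$t{\left(G,A \right)} = \sqrt{A^{2} + G^{2}}$
$f = 24$
$399 t{\left(-5,-14 \right)} + f = 399 \sqrt{\left(-14\right)^{2} + \left(-5\right)^{2}} + 24 = 399 \sqrt{196 + 25} + 24 = 399 \sqrt{221} + 24 = 24 + 399 \sqrt{221}$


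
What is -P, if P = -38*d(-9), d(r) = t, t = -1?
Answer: -38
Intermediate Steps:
d(r) = -1
P = 38 (P = -38*(-1) = 38)
-P = -1*38 = -38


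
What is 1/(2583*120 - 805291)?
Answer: -1/495331 ≈ -2.0189e-6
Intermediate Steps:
1/(2583*120 - 805291) = 1/(309960 - 805291) = 1/(-495331) = -1/495331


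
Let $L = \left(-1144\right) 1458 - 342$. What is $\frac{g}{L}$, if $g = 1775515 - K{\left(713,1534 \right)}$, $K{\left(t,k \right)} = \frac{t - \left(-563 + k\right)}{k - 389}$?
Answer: $- \frac{2032964933}{1910196630} \approx -1.0643$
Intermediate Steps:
$L = -1668294$ ($L = -1667952 - 342 = -1668294$)
$K{\left(t,k \right)} = \frac{563 + t - k}{-389 + k}$
$g = \frac{2032964933}{1145}$ ($g = 1775515 - \frac{563 + 713 - 1534}{-389 + 1534} = 1775515 - \frac{563 + 713 - 1534}{1145} = 1775515 - \frac{1}{1145} \left(-258\right) = 1775515 - - \frac{258}{1145} = 1775515 + \frac{258}{1145} = \frac{2032964933}{1145} \approx 1.7755 \cdot 10^{6}$)
$\frac{g}{L} = \frac{2032964933}{1145 \left(-1668294\right)} = \frac{2032964933}{1145} \left(- \frac{1}{1668294}\right) = - \frac{2032964933}{1910196630}$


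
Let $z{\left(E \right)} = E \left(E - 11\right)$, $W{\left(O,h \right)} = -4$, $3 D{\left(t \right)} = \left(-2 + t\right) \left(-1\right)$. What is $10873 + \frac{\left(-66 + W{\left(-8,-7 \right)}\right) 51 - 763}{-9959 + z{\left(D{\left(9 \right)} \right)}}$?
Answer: $\frac{971552420}{89351} \approx 10873.0$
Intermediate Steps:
$D{\left(t \right)} = \frac{2}{3} - \frac{t}{3}$ ($D{\left(t \right)} = \frac{\left(-2 + t\right) \left(-1\right)}{3} = \frac{2 - t}{3} = \frac{2}{3} - \frac{t}{3}$)
$z{\left(E \right)} = E \left(-11 + E\right)$
$10873 + \frac{\left(-66 + W{\left(-8,-7 \right)}\right) 51 - 763}{-9959 + z{\left(D{\left(9 \right)} \right)}} = 10873 + \frac{\left(-66 - 4\right) 51 - 763}{-9959 + \left(\frac{2}{3} - 3\right) \left(-11 + \left(\frac{2}{3} - 3\right)\right)} = 10873 + \frac{\left(-70\right) 51 - 763}{-9959 + \left(\frac{2}{3} - 3\right) \left(-11 + \left(\frac{2}{3} - 3\right)\right)} = 10873 + \frac{-3570 - 763}{-9959 - \frac{7 \left(-11 - \frac{7}{3}\right)}{3}} = 10873 - \frac{4333}{-9959 - - \frac{280}{9}} = 10873 - \frac{4333}{-9959 + \frac{280}{9}} = 10873 - \frac{4333}{- \frac{89351}{9}} = 10873 - - \frac{38997}{89351} = 10873 + \frac{38997}{89351} = \frac{971552420}{89351}$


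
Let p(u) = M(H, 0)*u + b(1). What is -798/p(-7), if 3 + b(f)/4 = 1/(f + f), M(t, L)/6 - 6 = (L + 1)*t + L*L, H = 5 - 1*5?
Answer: 399/131 ≈ 3.0458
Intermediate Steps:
H = 0 (H = 5 - 5 = 0)
M(t, L) = 36 + 6*L**2 + 6*t*(1 + L) (M(t, L) = 36 + 6*((L + 1)*t + L*L) = 36 + 6*((1 + L)*t + L**2) = 36 + 6*(t*(1 + L) + L**2) = 36 + 6*(L**2 + t*(1 + L)) = 36 + (6*L**2 + 6*t*(1 + L)) = 36 + 6*L**2 + 6*t*(1 + L))
b(f) = -12 + 2/f (b(f) = -12 + 4/(f + f) = -12 + 4/((2*f)) = -12 + 4*(1/(2*f)) = -12 + 2/f)
p(u) = -10 + 36*u (p(u) = (36 + 6*0 + 6*0**2 + 6*0*0)*u + (-12 + 2/1) = (36 + 0 + 6*0 + 0)*u + (-12 + 2*1) = (36 + 0 + 0 + 0)*u + (-12 + 2) = 36*u - 10 = -10 + 36*u)
-798/p(-7) = -798/(-10 + 36*(-7)) = -798/(-10 - 252) = -798/(-262) = -798*(-1/262) = 399/131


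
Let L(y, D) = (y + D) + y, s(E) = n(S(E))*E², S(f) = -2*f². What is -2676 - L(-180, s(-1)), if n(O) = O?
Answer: -2314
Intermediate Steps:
s(E) = -2*E⁴ (s(E) = (-2*E²)*E² = -2*E⁴)
L(y, D) = D + 2*y (L(y, D) = (D + y) + y = D + 2*y)
-2676 - L(-180, s(-1)) = -2676 - (-2*(-1)⁴ + 2*(-180)) = -2676 - (-2*1 - 360) = -2676 - (-2 - 360) = -2676 - 1*(-362) = -2676 + 362 = -2314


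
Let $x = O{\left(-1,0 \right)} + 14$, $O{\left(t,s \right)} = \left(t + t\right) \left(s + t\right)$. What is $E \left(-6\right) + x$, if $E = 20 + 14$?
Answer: $-188$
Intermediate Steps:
$E = 34$
$O{\left(t,s \right)} = 2 t \left(s + t\right)$
$x = 16$ ($x = 2 \left(-1\right) \left(0 - 1\right) + 14 = 2 \left(-1\right) \left(-1\right) + 14 = 2 + 14 = 16$)
$E \left(-6\right) + x = 34 \left(-6\right) + 16 = -204 + 16 = -188$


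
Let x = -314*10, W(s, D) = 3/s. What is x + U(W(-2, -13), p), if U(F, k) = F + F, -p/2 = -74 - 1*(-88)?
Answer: -3143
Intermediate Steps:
p = -28 (p = -2*(-74 - 1*(-88)) = -2*(-74 + 88) = -2*14 = -28)
U(F, k) = 2*F
x = -3140
x + U(W(-2, -13), p) = -3140 + 2*(3/(-2)) = -3140 + 2*(3*(-½)) = -3140 + 2*(-3/2) = -3140 - 3 = -3143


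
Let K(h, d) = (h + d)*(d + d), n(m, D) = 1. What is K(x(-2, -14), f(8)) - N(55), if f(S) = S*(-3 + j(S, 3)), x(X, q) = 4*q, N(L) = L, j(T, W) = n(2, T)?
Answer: 2249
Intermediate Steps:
j(T, W) = 1
f(S) = -2*S (f(S) = S*(-3 + 1) = S*(-2) = -2*S)
K(h, d) = 2*d*(d + h) (K(h, d) = (d + h)*(2*d) = 2*d*(d + h))
K(x(-2, -14), f(8)) - N(55) = 2*(-2*8)*(-2*8 + 4*(-14)) - 1*55 = 2*(-16)*(-16 - 56) - 55 = 2*(-16)*(-72) - 55 = 2304 - 55 = 2249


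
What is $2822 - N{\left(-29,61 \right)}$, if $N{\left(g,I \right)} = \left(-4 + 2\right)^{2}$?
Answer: $2818$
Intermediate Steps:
$N{\left(g,I \right)} = 4$ ($N{\left(g,I \right)} = \left(-2\right)^{2} = 4$)
$2822 - N{\left(-29,61 \right)} = 2822 - 4 = 2818$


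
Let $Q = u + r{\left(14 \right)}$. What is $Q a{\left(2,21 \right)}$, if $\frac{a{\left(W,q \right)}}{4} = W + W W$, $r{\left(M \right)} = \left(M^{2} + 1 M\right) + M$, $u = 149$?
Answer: $8952$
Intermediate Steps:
$r{\left(M \right)} = M^{2} + 2 M$ ($r{\left(M \right)} = \left(M^{2} + M\right) + M = \left(M + M^{2}\right) + M = M^{2} + 2 M$)
$a{\left(W,q \right)} = 4 W + 4 W^{2}$ ($a{\left(W,q \right)} = 4 \left(W + W W\right) = 4 \left(W + W^{2}\right) = 4 W + 4 W^{2}$)
$Q = 373$ ($Q = 149 + 14 \left(2 + 14\right) = 149 + 14 \cdot 16 = 149 + 224 = 373$)
$Q a{\left(2,21 \right)} = 373 \cdot 4 \cdot 2 \left(1 + 2\right) = 373 \cdot 4 \cdot 2 \cdot 3 = 373 \cdot 24 = 8952$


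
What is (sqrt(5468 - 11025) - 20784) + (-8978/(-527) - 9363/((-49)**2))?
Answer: -26281934491/1265327 + I*sqrt(5557) ≈ -20771.0 + 74.545*I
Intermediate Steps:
(sqrt(5468 - 11025) - 20784) + (-8978/(-527) - 9363/((-49)**2)) = (sqrt(-5557) - 20784) + (-8978*(-1/527) - 9363/2401) = (I*sqrt(5557) - 20784) + (8978/527 - 9363*1/2401) = (-20784 + I*sqrt(5557)) + (8978/527 - 9363/2401) = (-20784 + I*sqrt(5557)) + 16621877/1265327 = -26281934491/1265327 + I*sqrt(5557)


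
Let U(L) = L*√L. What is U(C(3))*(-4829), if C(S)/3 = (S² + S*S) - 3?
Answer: -651915*√5 ≈ -1.4577e+6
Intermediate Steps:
C(S) = -9 + 6*S² (C(S) = 3*((S² + S*S) - 3) = 3*((S² + S²) - 3) = 3*(2*S² - 3) = 3*(-3 + 2*S²) = -9 + 6*S²)
U(L) = L^(3/2)
U(C(3))*(-4829) = (-9 + 6*3²)^(3/2)*(-4829) = (-9 + 6*9)^(3/2)*(-4829) = (-9 + 54)^(3/2)*(-4829) = 45^(3/2)*(-4829) = (135*√5)*(-4829) = -651915*√5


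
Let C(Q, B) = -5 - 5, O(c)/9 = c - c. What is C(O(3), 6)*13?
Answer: -130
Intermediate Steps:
O(c) = 0 (O(c) = 9*(c - c) = 9*0 = 0)
C(Q, B) = -10
C(O(3), 6)*13 = -10*13 = -130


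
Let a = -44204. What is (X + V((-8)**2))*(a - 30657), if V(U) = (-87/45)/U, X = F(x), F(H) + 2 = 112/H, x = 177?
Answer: 5925323011/56640 ≈ 1.0461e+5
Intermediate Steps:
F(H) = -2 + 112/H
X = -242/177 (X = -2 + 112/177 = -242/177 ≈ -1.3672)
V(U) = -29/(15*U) (V(U) = (-87*1/45)/U = -29/(15*U))
(X + V((-8)**2))*(a - 30657) = (-242/177 - 29/(15*((-8)**2)))*(-44204 - 30657) = (-242/177 - 29/15/64)*(-74861) = (-242/177 - 29/15*1/64)*(-74861) = (-242/177 - 29/960)*(-74861) = -79151/56640*(-74861) = 5925323011/56640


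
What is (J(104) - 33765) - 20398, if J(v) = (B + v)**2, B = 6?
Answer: -42063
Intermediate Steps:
J(v) = (6 + v)**2
(J(104) - 33765) - 20398 = ((6 + 104)**2 - 33765) - 20398 = (110**2 - 33765) - 20398 = (12100 - 33765) - 20398 = -21665 - 20398 = -42063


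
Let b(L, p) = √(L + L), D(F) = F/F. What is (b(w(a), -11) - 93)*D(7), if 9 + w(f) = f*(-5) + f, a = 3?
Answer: -93 + I*√42 ≈ -93.0 + 6.4807*I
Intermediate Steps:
w(f) = -9 - 4*f (w(f) = -9 + (f*(-5) + f) = -9 + (-5*f + f) = -9 - 4*f)
D(F) = 1
b(L, p) = √2*√L (b(L, p) = √(2*L) = √2*√L)
(b(w(a), -11) - 93)*D(7) = (√2*√(-9 - 4*3) - 93)*1 = (√2*√(-9 - 12) - 93)*1 = (√2*√(-21) - 93)*1 = (√2*(I*√21) - 93)*1 = (I*√42 - 93)*1 = (-93 + I*√42)*1 = -93 + I*√42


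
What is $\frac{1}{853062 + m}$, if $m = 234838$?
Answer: $\frac{1}{1087900} \approx 9.192 \cdot 10^{-7}$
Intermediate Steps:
$\frac{1}{853062 + m} = \frac{1}{853062 + 234838} = \frac{1}{1087900}$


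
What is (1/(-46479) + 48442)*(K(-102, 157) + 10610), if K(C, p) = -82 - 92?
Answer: 23497026742612/46479 ≈ 5.0554e+8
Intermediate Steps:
K(C, p) = -174
(1/(-46479) + 48442)*(K(-102, 157) + 10610) = (1/(-46479) + 48442)*(-174 + 10610) = (-1/46479 + 48442)*10436 = (2251535717/46479)*10436 = 23497026742612/46479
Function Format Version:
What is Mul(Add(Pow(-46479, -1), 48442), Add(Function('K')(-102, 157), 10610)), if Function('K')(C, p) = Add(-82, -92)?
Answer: Rational(23497026742612, 46479) ≈ 5.0554e+8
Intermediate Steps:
Function('K')(C, p) = -174
Mul(Add(Pow(-46479, -1), 48442), Add(Function('K')(-102, 157), 10610)) = Mul(Add(Pow(-46479, -1), 48442), Add(-174, 10610)) = Mul(Add(Rational(-1, 46479), 48442), 10436) = Mul(Rational(2251535717, 46479), 10436) = Rational(23497026742612, 46479)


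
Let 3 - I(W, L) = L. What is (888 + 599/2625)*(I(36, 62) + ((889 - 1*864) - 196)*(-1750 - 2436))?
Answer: 1668834989453/2625 ≈ 6.3575e+8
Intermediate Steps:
I(W, L) = 3 - L
(888 + 599/2625)*(I(36, 62) + ((889 - 1*864) - 196)*(-1750 - 2436)) = (888 + 599/2625)*((3 - 1*62) + ((889 - 1*864) - 196)*(-1750 - 2436)) = (888 + 599*(1/2625))*((3 - 62) + ((889 - 864) - 196)*(-4186)) = (888 + 599/2625)*(-59 + (25 - 196)*(-4186)) = 2331599*(-59 - 171*(-4186))/2625 = 2331599*(-59 + 715806)/2625 = (2331599/2625)*715747 = 1668834989453/2625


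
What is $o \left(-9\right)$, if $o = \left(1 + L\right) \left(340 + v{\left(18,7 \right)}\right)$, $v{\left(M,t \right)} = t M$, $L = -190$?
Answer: $792666$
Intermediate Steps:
$v{\left(M,t \right)} = M t$
$o = -88074$ ($o = \left(1 - 190\right) \left(340 + 18 \cdot 7\right) = - 189 \left(340 + 126\right) = \left(-189\right) 466 = -88074$)
$o \left(-9\right) = \left(-88074\right) \left(-9\right) = 792666$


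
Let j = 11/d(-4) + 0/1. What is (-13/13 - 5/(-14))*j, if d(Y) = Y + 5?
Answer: -99/14 ≈ -7.0714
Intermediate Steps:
d(Y) = 5 + Y
j = 11 (j = 11/(5 - 4) + 0/1 = 11/1 + 0*1 = 11*1 + 0 = 11 + 0 = 11)
(-13/13 - 5/(-14))*j = (-13/13 - 5/(-14))*11 = (-13*1/13 - 5*(-1/14))*11 = (-1 + 5/14)*11 = -9/14*11 = -99/14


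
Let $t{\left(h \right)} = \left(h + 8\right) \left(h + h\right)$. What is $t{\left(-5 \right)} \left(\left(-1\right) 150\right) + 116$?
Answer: $4616$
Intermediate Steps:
$t{\left(h \right)} = 2 h \left(8 + h\right)$ ($t{\left(h \right)} = \left(8 + h\right) 2 h = 2 h \left(8 + h\right)$)
$t{\left(-5 \right)} \left(\left(-1\right) 150\right) + 116 = 2 \left(-5\right) \left(8 - 5\right) \left(\left(-1\right) 150\right) + 116 = 2 \left(-5\right) 3 \left(-150\right) + 116 = \left(-30\right) \left(-150\right) + 116 = 4500 + 116 = 4616$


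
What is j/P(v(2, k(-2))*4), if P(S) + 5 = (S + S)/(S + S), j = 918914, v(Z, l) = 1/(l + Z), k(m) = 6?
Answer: -459457/2 ≈ -2.2973e+5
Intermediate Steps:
v(Z, l) = 1/(Z + l)
P(S) = -4 (P(S) = -5 + (S + S)/(S + S) = -5 + (2*S)/((2*S)) = -5 + (2*S)*(1/(2*S)) = -5 + 1 = -4)
j/P(v(2, k(-2))*4) = 918914/(-4) = 918914*(-¼) = -459457/2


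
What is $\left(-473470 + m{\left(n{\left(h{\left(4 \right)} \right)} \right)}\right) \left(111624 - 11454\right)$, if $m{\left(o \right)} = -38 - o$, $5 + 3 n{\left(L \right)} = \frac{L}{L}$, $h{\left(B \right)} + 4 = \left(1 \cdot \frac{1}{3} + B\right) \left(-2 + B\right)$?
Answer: $-47431162800$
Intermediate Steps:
$h{\left(B \right)} = -4 + \left(-2 + B\right) \left(\frac{1}{3} + B\right)$ ($h{\left(B \right)} = -4 + \left(1 \cdot \frac{1}{3} + B\right) \left(-2 + B\right) = -4 + \left(\frac{1}{3} + B\right) \left(-2 + B\right) = -4 + \left(-2 + B\right) \left(\frac{1}{3} + B\right)$)
$n{\left(L \right)} = - \frac{4}{3}$ ($n{\left(L \right)} = - \frac{5}{3} + \frac{L \frac{1}{L}}{3} = - \frac{5}{3} + \frac{1}{3} \cdot 1 = - \frac{5}{3} + \frac{1}{3} = - \frac{4}{3}$)
$\left(-473470 + m{\left(n{\left(h{\left(4 \right)} \right)} \right)}\right) \left(111624 - 11454\right) = \left(-473470 - \frac{110}{3}\right) \left(111624 - 11454\right) = \left(-473470 + \left(-38 + \frac{4}{3}\right)\right) 100170 = \left(-473470 - \frac{110}{3}\right) 100170 = \left(- \frac{1420520}{3}\right) 100170 = -47431162800$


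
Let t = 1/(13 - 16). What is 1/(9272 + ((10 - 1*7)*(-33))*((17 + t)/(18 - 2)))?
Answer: 8/73351 ≈ 0.00010906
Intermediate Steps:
t = -⅓ (t = 1/(-3) = -⅓ ≈ -0.33333)
1/(9272 + ((10 - 1*7)*(-33))*((17 + t)/(18 - 2))) = 1/(9272 + ((10 - 1*7)*(-33))*((17 - ⅓)/(18 - 2))) = 1/(9272 + ((10 - 7)*(-33))*((50/3)/16)) = 1/(9272 + (3*(-33))*((50/3)*(1/16))) = 1/(9272 - 99*25/24) = 1/(9272 - 825/8) = 1/(73351/8) = 8/73351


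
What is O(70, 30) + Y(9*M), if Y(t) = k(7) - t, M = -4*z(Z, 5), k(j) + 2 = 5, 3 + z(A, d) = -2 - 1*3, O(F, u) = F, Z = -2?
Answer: -215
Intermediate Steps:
z(A, d) = -8 (z(A, d) = -3 + (-2 - 1*3) = -3 + (-2 - 3) = -3 - 5 = -8)
k(j) = 3 (k(j) = -2 + 5 = 3)
M = 32 (M = -4*(-8) = 32)
Y(t) = 3 - t
O(70, 30) + Y(9*M) = 70 + (3 - 9*32) = 70 + (3 - 1*288) = 70 + (3 - 288) = 70 - 285 = -215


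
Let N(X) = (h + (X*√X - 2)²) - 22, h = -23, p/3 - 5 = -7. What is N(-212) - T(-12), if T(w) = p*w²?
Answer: -9527305 + 1696*I*√53 ≈ -9.5273e+6 + 12347.0*I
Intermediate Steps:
p = -6 (p = 15 + 3*(-7) = 15 - 21 = -6)
T(w) = -6*w²
N(X) = -45 + (-2 + X^(3/2))² (N(X) = (-23 + (X*√X - 2)²) - 22 = (-23 + (X^(3/2) - 2)²) - 22 = (-23 + (-2 + X^(3/2))²) - 22 = -45 + (-2 + X^(3/2))²)
N(-212) - T(-12) = (-45 + (-2 + (-212)^(3/2))²) - (-6)*(-12)² = (-45 + (-2 - 424*I*√53)²) - (-6)*144 = (-45 + (-2 - 424*I*√53)²) - 1*(-864) = (-45 + (-2 - 424*I*√53)²) + 864 = 819 + (-2 - 424*I*√53)²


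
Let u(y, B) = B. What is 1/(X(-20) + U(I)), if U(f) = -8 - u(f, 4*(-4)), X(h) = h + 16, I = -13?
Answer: 1/4 ≈ 0.25000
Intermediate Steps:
X(h) = 16 + h
U(f) = 8 (U(f) = -8 - 4*(-4) = -8 - 1*(-16) = -8 + 16 = 8)
1/(X(-20) + U(I)) = 1/((16 - 20) + 8) = 1/(-4 + 8) = 1/4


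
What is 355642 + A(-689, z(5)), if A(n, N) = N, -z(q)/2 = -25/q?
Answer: 355652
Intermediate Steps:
z(q) = 50/q (z(q) = -(-50)/q = 50/q)
355642 + A(-689, z(5)) = 355642 + 50/5 = 355642 + 50*(⅕) = 355642 + 10 = 355652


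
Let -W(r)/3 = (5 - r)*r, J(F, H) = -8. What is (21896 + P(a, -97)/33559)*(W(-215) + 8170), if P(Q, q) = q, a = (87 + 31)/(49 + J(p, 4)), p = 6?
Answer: 110272601593690/33559 ≈ 3.2859e+9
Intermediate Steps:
a = 118/41 (a = (87 + 31)/(49 - 8) = 118/41 ≈ 2.8780)
W(r) = -3*r*(5 - r) (W(r) = -3*(5 - r)*r = -3*r*(5 - r))
(21896 + P(a, -97)/33559)*(W(-215) + 8170) = (21896 - 97/33559)*(3*(-215)*(-5 - 215) + 8170) = (21896 - 97*1/33559)*(3*(-215)*(-220) + 8170) = (21896 - 97/33559)*(141900 + 8170) = (734807767/33559)*150070 = 110272601593690/33559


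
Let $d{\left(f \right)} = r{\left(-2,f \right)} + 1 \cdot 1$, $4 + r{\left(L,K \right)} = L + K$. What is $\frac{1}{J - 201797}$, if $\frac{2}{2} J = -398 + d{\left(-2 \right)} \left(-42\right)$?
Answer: $- \frac{1}{201901} \approx -4.9529 \cdot 10^{-6}$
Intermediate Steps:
$r{\left(L,K \right)} = -4 + K + L$ ($r{\left(L,K \right)} = -4 + \left(L + K\right) = -4 + \left(K + L\right) = -4 + K + L$)
$d{\left(f \right)} = -5 + f$ ($d{\left(f \right)} = \left(-4 + f - 2\right) + 1 \cdot 1 = \left(-6 + f\right) + 1 = -5 + f$)
$J = -104$ ($J = -398 + \left(-5 - 2\right) \left(-42\right) = -398 - -294 = -398 + 294 = -104$)
$\frac{1}{J - 201797} = \frac{1}{-104 - 201797} = \frac{1}{-201901} = - \frac{1}{201901}$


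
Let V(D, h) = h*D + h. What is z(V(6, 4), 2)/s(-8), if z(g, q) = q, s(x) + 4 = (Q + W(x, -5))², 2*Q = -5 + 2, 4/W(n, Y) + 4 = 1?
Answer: 72/145 ≈ 0.49655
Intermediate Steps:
W(n, Y) = -4/3 (W(n, Y) = 4/(-4 + 1) = 4/(-3) = 4*(-⅓) = -4/3)
Q = -3/2 (Q = (-5 + 2)/2 = (½)*(-3) = -3/2 ≈ -1.5000)
V(D, h) = h + D*h (V(D, h) = D*h + h = h + D*h)
s(x) = 145/36 (s(x) = -4 + (-3/2 - 4/3)² = -4 + (-17/6)² = -4 + 289/36 = 145/36)
z(V(6, 4), 2)/s(-8) = 2/(145/36) = 2*(36/145) = 72/145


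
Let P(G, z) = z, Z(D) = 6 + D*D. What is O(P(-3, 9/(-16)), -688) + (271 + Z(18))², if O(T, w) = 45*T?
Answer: 5778811/16 ≈ 3.6118e+5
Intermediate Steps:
Z(D) = 6 + D²
O(P(-3, 9/(-16)), -688) + (271 + Z(18))² = 45*(9/(-16)) + (271 + (6 + 18²))² = 45*(9*(-1/16)) + (271 + (6 + 324))² = 45*(-9/16) + (271 + 330)² = -405/16 + 601² = -405/16 + 361201 = 5778811/16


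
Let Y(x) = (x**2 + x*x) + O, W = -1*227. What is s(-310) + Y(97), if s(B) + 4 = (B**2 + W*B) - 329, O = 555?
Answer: 185510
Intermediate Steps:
W = -227
Y(x) = 555 + 2*x**2 (Y(x) = (x**2 + x*x) + 555 = (x**2 + x**2) + 555 = 2*x**2 + 555 = 555 + 2*x**2)
s(B) = -333 + B**2 - 227*B (s(B) = -4 + ((B**2 - 227*B) - 329) = -4 + (-329 + B**2 - 227*B) = -333 + B**2 - 227*B)
s(-310) + Y(97) = (-333 + (-310)**2 - 227*(-310)) + (555 + 2*97**2) = (-333 + 96100 + 70370) + (555 + 2*9409) = 166137 + (555 + 18818) = 166137 + 19373 = 185510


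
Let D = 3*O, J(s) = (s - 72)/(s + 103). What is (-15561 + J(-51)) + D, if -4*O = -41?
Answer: -201924/13 ≈ -15533.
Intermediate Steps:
O = 41/4 (O = -1/4*(-41) = 41/4 ≈ 10.250)
J(s) = (-72 + s)/(103 + s)
D = 123/4 (D = 3*(41/4) = 123/4 ≈ 30.750)
(-15561 + J(-51)) + D = (-15561 + (-72 - 51)/(103 - 51)) + 123/4 = (-15561 - 123/52) + 123/4 = -809295/52 + 123/4 = -201924/13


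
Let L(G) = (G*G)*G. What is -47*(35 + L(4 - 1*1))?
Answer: -2914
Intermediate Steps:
L(G) = G³ (L(G) = G²*G = G³)
-47*(35 + L(4 - 1*1)) = -47*(35 + (4 - 1*1)³) = -47*(35 + (4 - 1)³) = -47*(35 + 3³) = -47*(35 + 27) = -47*62 = -2914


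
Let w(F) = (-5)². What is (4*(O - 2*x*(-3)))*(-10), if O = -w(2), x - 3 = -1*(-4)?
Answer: -680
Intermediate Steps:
x = 7 (x = 3 - 1*(-4) = 3 + 4 = 7)
w(F) = 25
O = -25 (O = -1*25 = -25)
(4*(O - 2*x*(-3)))*(-10) = (4*(-25 - 2*7*(-3)))*(-10) = (4*(-25 - 14*(-3)))*(-10) = (4*(-25 - 1*(-42)))*(-10) = (4*(-25 + 42))*(-10) = (4*17)*(-10) = 68*(-10) = -680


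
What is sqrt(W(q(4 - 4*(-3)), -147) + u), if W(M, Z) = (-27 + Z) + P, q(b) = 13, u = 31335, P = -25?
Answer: 4*sqrt(1946) ≈ 176.45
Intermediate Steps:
W(M, Z) = -52 + Z (W(M, Z) = (-27 + Z) - 25 = -52 + Z)
sqrt(W(q(4 - 4*(-3)), -147) + u) = sqrt((-52 - 147) + 31335) = sqrt(-199 + 31335) = sqrt(31136) = 4*sqrt(1946)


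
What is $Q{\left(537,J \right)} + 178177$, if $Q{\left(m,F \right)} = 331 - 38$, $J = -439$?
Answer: $178470$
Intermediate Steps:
$Q{\left(m,F \right)} = 293$
$Q{\left(537,J \right)} + 178177 = 293 + 178177 = 178470$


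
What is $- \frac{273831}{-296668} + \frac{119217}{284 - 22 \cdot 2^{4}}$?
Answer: $- \frac{2209328028}{1260839} \approx -1752.3$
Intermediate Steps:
$- \frac{273831}{-296668} + \frac{119217}{284 - 22 \cdot 2^{4}} = \left(-273831\right) \left(- \frac{1}{296668}\right) + \frac{119217}{284 - 352} = \frac{273831}{296668} + \frac{119217}{284 - 352} = \frac{273831}{296668} + \frac{119217}{-68} = \frac{273831}{296668} + 119217 \left(- \frac{1}{68}\right) = \frac{273831}{296668} - \frac{119217}{68} = - \frac{2209328028}{1260839}$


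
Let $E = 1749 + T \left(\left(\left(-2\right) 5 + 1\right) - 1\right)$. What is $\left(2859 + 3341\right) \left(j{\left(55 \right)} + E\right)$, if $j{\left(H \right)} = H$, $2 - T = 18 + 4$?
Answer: $12424800$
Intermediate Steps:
$T = -20$ ($T = 2 - \left(18 + 4\right) = 2 - 22 = -20$)
$E = 1949$ ($E = 1749 - 20 \left(\left(\left(-2\right) 5 + 1\right) - 1\right) = 1749 - 20 \left(\left(-10 + 1\right) - 1\right) = 1749 - 20 \left(-9 - 1\right) = 1749 - -200 = 1749 + 200 = 1949$)
$\left(2859 + 3341\right) \left(j{\left(55 \right)} + E\right) = \left(2859 + 3341\right) \left(55 + 1949\right) = 6200 \cdot 2004 = 12424800$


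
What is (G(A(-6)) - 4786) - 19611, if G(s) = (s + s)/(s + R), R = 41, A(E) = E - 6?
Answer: -707537/29 ≈ -24398.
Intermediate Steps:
A(E) = -6 + E
G(s) = 2*s/(41 + s) (G(s) = (s + s)/(s + 41) = (2*s)/(41 + s) = 2*s/(41 + s))
(G(A(-6)) - 4786) - 19611 = (2*(-6 - 6)/(41 + (-6 - 6)) - 4786) - 19611 = (2*(-12)/(41 - 12) - 4786) - 19611 = (2*(-12)/29 - 4786) - 19611 = (2*(-12)*(1/29) - 4786) - 19611 = (-24/29 - 4786) - 19611 = -138818/29 - 19611 = -707537/29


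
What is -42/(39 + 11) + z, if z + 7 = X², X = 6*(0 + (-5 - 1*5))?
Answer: 89804/25 ≈ 3592.2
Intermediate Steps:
X = -60 (X = 6*(0 + (-5 - 5)) = 6*(0 - 10) = 6*(-10) = -60)
z = 3593 (z = -7 + (-60)² = -7 + 3600 = 3593)
-42/(39 + 11) + z = -42/(39 + 11) + 3593 = -42/50 + 3593 = -42*1/50 + 3593 = -21/25 + 3593 = 89804/25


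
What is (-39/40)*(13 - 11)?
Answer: -39/20 ≈ -1.9500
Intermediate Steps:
(-39/40)*(13 - 11) = -39*1/40*2 = -39/40*2 = -39/20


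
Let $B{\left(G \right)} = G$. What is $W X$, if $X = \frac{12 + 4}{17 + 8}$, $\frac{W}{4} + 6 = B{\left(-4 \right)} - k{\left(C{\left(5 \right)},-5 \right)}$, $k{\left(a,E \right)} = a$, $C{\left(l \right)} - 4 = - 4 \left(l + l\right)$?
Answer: $\frac{1664}{25} \approx 66.56$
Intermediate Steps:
$C{\left(l \right)} = 4 - 8 l$ ($C{\left(l \right)} = 4 - 4 \left(l + l\right) = 4 - 4 \cdot 2 l = 4 - 8 l$)
$W = 104$ ($W = -24 + 4 \left(-4 - \left(4 - 40\right)\right) = -24 + 4 \left(-4 - -36\right) = -24 + 4 \left(-4 + 36\right) = -24 + 4 \cdot 32 = -24 + 128 = 104$)
$X = \frac{16}{25} \approx 0.64$
$W X = 104 \cdot \frac{16}{25} = \frac{1664}{25}$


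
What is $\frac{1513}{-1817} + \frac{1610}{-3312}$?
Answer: $- \frac{172531}{130824} \approx -1.3188$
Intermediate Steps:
$\frac{1513}{-1817} + \frac{1610}{-3312} = 1513 \left(- \frac{1}{1817}\right) + 1610 \left(- \frac{1}{3312}\right) = - \frac{1513}{1817} - \frac{35}{72} = - \frac{172531}{130824}$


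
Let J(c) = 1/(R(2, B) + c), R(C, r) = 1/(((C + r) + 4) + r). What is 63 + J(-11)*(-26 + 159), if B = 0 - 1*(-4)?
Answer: 7777/153 ≈ 50.830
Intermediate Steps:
B = 4 (B = 0 + 4 = 4)
R(C, r) = 1/(4 + C + 2*r) (R(C, r) = 1/((4 + C + r) + r) = 1/(4 + C + 2*r))
J(c) = 1/(1/14 + c) (J(c) = 1/(1/(4 + 2 + 2*4) + c) = 1/(1/(4 + 2 + 8) + c) = 1/(1/14 + c))
63 + J(-11)*(-26 + 159) = 63 + (14/(1 + 14*(-11)))*(-26 + 159) = 63 + (14/(1 - 154))*133 = 63 + (14/(-153))*133 = 63 + (14*(-1/153))*133 = 63 - 14/153*133 = 63 - 1862/153 = 7777/153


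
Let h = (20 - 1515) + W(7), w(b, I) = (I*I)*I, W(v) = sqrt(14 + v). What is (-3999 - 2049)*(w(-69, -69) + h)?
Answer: 1995864192 - 6048*sqrt(21) ≈ 1.9958e+9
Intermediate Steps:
w(b, I) = I**3 (w(b, I) = I**2*I = I**3)
h = -1495 + sqrt(21) (h = (20 - 1515) + sqrt(14 + 7) = -1495 + sqrt(21) ≈ -1490.4)
(-3999 - 2049)*(w(-69, -69) + h) = (-3999 - 2049)*((-69)**3 + (-1495 + sqrt(21))) = -6048*(-328509 + (-1495 + sqrt(21))) = -6048*(-330004 + sqrt(21)) = 1995864192 - 6048*sqrt(21)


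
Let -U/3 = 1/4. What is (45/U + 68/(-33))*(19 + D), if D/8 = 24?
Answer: -432128/33 ≈ -13095.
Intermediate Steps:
D = 192 (D = 8*24 = 192)
U = -¾ (U = -3/4 = -3*¼ = -¾ ≈ -0.75000)
(45/U + 68/(-33))*(19 + D) = (45/(-¾) + 68/(-33))*(19 + 192) = (45*(-4/3) + 68*(-1/33))*211 = (-60 - 68/33)*211 = -2048/33*211 = -432128/33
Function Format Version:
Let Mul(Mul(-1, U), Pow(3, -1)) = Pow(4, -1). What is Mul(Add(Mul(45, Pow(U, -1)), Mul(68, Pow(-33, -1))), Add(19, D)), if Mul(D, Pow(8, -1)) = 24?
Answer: Rational(-432128, 33) ≈ -13095.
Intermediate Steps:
D = 192 (D = Mul(8, 24) = 192)
U = Rational(-3, 4) (U = Mul(-3, Pow(4, -1)) = Mul(-3, Rational(1, 4)) = Rational(-3, 4) ≈ -0.75000)
Mul(Add(Mul(45, Pow(U, -1)), Mul(68, Pow(-33, -1))), Add(19, D)) = Mul(Add(Mul(45, Pow(Rational(-3, 4), -1)), Mul(68, Pow(-33, -1))), Add(19, 192)) = Mul(Add(Mul(45, Rational(-4, 3)), Mul(68, Rational(-1, 33))), 211) = Mul(Add(-60, Rational(-68, 33)), 211) = Mul(Rational(-2048, 33), 211) = Rational(-432128, 33)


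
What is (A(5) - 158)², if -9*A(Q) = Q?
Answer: 2036329/81 ≈ 25140.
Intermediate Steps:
A(Q) = -Q/9
(A(5) - 158)² = (-⅑*5 - 158)² = (-5/9 - 158)² = (-1427/9)² = 2036329/81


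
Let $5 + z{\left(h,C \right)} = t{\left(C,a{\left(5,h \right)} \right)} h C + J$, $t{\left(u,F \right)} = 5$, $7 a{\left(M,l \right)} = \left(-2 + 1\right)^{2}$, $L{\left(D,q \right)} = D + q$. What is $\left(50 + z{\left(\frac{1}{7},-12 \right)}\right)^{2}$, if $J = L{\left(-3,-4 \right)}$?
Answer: $\frac{42436}{49} \approx 866.04$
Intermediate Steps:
$a{\left(M,l \right)} = \frac{1}{7}$ ($a{\left(M,l \right)} = \frac{\left(-2 + 1\right)^{2}}{7} = \frac{\left(-1\right)^{2}}{7} = \frac{1}{7} \cdot 1 = \frac{1}{7}$)
$J = -7$ ($J = -3 - 4 = -7$)
$z{\left(h,C \right)} = -12 + 5 C h$ ($z{\left(h,C \right)} = -5 + \left(5 h C - 7\right) = -5 + \left(5 C h - 7\right) = -5 + \left(-7 + 5 C h\right) = -12 + 5 C h$)
$\left(50 + z{\left(\frac{1}{7},-12 \right)}\right)^{2} = \left(50 - \left(12 + \frac{60}{7}\right)\right)^{2} = \left(50 - \left(12 + 60 \cdot \frac{1}{7}\right)\right)^{2} = \left(50 - \frac{144}{7}\right)^{2} = \left(\frac{206}{7}\right)^{2} = \frac{42436}{49}$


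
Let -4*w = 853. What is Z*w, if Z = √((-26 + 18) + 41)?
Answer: -853*√33/4 ≈ -1225.0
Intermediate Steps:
w = -853/4 (w = -¼*853 = -853/4 ≈ -213.25)
Z = √33 (Z = √(-8 + 41) = √33 ≈ 5.7446)
Z*w = √33*(-853/4) = -853*√33/4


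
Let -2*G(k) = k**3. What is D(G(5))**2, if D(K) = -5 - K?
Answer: 13225/4 ≈ 3306.3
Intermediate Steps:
G(k) = -k**3/2
D(G(5))**2 = (-5 - (-1)*5**3/2)**2 = (-5 - (-1)*125/2)**2 = (-5 - 1*(-125/2))**2 = (-5 + 125/2)**2 = (115/2)**2 = 13225/4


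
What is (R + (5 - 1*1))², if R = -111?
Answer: 11449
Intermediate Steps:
(R + (5 - 1*1))² = (-111 + (5 - 1*1))² = (-111 + (5 - 1))² = (-111 + 4)² = (-107)² = 11449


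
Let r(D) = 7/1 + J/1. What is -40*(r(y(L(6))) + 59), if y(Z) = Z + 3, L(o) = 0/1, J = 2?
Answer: -2720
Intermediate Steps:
L(o) = 0 (L(o) = 0*1 = 0)
y(Z) = 3 + Z
r(D) = 9 (r(D) = 7/1 + 2/1 = 7*1 + 2*1 = 7 + 2 = 9)
-40*(r(y(L(6))) + 59) = -40*(9 + 59) = -40*68 = -2720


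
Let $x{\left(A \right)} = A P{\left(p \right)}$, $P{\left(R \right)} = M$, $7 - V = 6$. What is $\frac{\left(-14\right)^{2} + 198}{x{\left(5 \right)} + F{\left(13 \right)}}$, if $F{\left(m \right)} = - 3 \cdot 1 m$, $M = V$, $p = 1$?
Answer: $- \frac{197}{17} \approx -11.588$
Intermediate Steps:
$V = 1$ ($V = 7 - 6 = 1$)
$M = 1$
$P{\left(R \right)} = 1$
$F{\left(m \right)} = - 3 m$
$x{\left(A \right)} = A$ ($x{\left(A \right)} = A 1 = A$)
$\frac{\left(-14\right)^{2} + 198}{x{\left(5 \right)} + F{\left(13 \right)}} = \frac{\left(-14\right)^{2} + 198}{5 - 39} = \frac{196 + 198}{5 - 39} = \frac{394}{-34} = 394 \left(- \frac{1}{34}\right) = - \frac{197}{17}$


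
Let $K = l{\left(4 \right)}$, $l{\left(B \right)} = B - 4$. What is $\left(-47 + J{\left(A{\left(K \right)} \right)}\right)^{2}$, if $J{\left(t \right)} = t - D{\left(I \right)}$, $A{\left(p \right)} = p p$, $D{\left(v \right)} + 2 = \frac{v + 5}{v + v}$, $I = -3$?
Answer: $\frac{17956}{9} \approx 1995.1$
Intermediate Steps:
$D{\left(v \right)} = -2 + \frac{5 + v}{2 v}$ ($D{\left(v \right)} = -2 + \frac{v + 5}{v + v} = -2 + \frac{5 + v}{2 v}$)
$l{\left(B \right)} = -4 + B$
$K = 0$ ($K = -4 + 4 = 0$)
$A{\left(p \right)} = p^{2}$
$J{\left(t \right)} = \frac{7}{3} + t$ ($J{\left(t \right)} = t - \frac{5 - -9}{2 \left(-3\right)} = t - \frac{1}{2} \left(- \frac{1}{3}\right) \left(5 + 9\right) = t - \frac{1}{2} \left(- \frac{1}{3}\right) 14 = t - - \frac{7}{3} = t + \frac{7}{3} = \frac{7}{3} + t$)
$\left(-47 + J{\left(A{\left(K \right)} \right)}\right)^{2} = \left(-47 + \left(\frac{7}{3} + 0^{2}\right)\right)^{2} = \left(-47 + \left(\frac{7}{3} + 0\right)\right)^{2} = \left(-47 + \frac{7}{3}\right)^{2} = \left(- \frac{134}{3}\right)^{2} = \frac{17956}{9}$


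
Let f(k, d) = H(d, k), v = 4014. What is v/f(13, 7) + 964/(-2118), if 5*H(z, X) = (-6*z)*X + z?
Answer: -21513928/570801 ≈ -37.691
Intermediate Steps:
H(z, X) = z/5 - 6*X*z/5 (H(z, X) = ((-6*z)*X + z)/5 = (-6*X*z + z)/5 = (z - 6*X*z)/5 = z/5 - 6*X*z/5)
f(k, d) = d*(1 - 6*k)/5
v/f(13, 7) + 964/(-2118) = 4014/(((1/5)*7*(1 - 6*13))) + 964/(-2118) = 4014/(((1/5)*7*(1 - 78))) + 964*(-1/2118) = 4014/(((1/5)*7*(-77))) - 482/1059 = 4014/(-539/5) - 482/1059 = 4014*(-5/539) - 482/1059 = -20070/539 - 482/1059 = -21513928/570801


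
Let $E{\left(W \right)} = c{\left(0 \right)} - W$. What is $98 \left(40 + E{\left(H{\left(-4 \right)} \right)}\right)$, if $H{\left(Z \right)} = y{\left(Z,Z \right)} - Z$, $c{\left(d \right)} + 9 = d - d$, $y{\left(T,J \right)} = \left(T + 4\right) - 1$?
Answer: $2744$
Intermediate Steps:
$y{\left(T,J \right)} = 3 + T$ ($y{\left(T,J \right)} = \left(4 + T\right) - 1 = 3 + T$)
$c{\left(d \right)} = -9$ ($c{\left(d \right)} = -9 + \left(d - d\right) = -9 + 0 = -9$)
$H{\left(Z \right)} = 3$ ($H{\left(Z \right)} = \left(3 + Z\right) - Z = 3$)
$E{\left(W \right)} = -9 - W$
$98 \left(40 + E{\left(H{\left(-4 \right)} \right)}\right) = 98 \left(40 - 12\right) = 98 \cdot 28 = 2744$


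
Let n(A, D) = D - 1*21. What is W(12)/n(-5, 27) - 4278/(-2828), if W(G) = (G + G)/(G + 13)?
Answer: 59131/35350 ≈ 1.6727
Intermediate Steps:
n(A, D) = -21 + D (n(A, D) = D - 21 = -21 + D)
W(G) = 2*G/(13 + G) (W(G) = (2*G)/(13 + G) = 2*G/(13 + G))
W(12)/n(-5, 27) - 4278/(-2828) = (2*12/(13 + 12))/(-21 + 27) - 4278/(-2828) = (2*12/25)/6 - 4278*(-1/2828) = (2*12*(1/25))*(⅙) + 2139/1414 = (24/25)*(⅙) + 2139/1414 = 4/25 + 2139/1414 = 59131/35350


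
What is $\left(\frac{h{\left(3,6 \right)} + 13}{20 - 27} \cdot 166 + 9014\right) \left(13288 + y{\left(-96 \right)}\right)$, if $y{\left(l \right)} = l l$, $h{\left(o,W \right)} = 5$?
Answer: $\frac{1352715440}{7} \approx 1.9325 \cdot 10^{8}$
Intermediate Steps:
$y{\left(l \right)} = l^{2}$
$\left(\frac{h{\left(3,6 \right)} + 13}{20 - 27} \cdot 166 + 9014\right) \left(13288 + y{\left(-96 \right)}\right) = \left(\frac{5 + 13}{20 - 27} \cdot 166 + 9014\right) \left(13288 + \left(-96\right)^{2}\right) = \left(\frac{18}{-7} \cdot 166 + 9014\right) \left(13288 + 9216\right) = \left(18 \left(- \frac{1}{7}\right) 166 + 9014\right) 22504 = \left(\left(- \frac{18}{7}\right) 166 + 9014\right) 22504 = \left(- \frac{2988}{7} + 9014\right) 22504 = \frac{60110}{7} \cdot 22504 = \frac{1352715440}{7}$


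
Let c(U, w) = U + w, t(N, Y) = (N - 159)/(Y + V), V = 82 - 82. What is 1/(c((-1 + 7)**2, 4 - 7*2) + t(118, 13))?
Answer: 13/297 ≈ 0.043771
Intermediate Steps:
V = 0
t(N, Y) = (-159 + N)/Y (t(N, Y) = (N - 159)/(Y + 0) = (-159 + N)/Y)
1/(c((-1 + 7)**2, 4 - 7*2) + t(118, 13)) = 1/(((-1 + 7)**2 + (4 - 7*2)) + (-159 + 118)/13) = 1/((6**2 + (4 - 14)) + (1/13)*(-41)) = 1/((36 - 10) - 41/13) = 1/(26 - 41/13) = 1/(297/13) = 13/297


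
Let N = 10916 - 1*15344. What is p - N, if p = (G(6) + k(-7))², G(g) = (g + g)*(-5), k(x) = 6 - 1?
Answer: 7453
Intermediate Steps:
k(x) = 5
G(g) = -10*g (G(g) = (2*g)*(-5) = -10*g)
N = -4428 (N = 10916 - 15344 = -4428)
p = 3025 (p = (-10*6 + 5)² = (-60 + 5)² = (-55)² = 3025)
p - N = 3025 - 1*(-4428) = 3025 + 4428 = 7453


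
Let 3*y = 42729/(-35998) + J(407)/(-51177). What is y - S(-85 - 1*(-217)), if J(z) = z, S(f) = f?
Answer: -731740173035/5526808938 ≈ -132.40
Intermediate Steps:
y = -2201393219/5526808938 (y = (42729/(-35998) + 407/(-51177))/3 = (42729*(-1/35998) + 407*(-1/51177))/3 = (-42729/35998 - 407/51177)/3 = (⅓)*(-2201393219/1842269646) = -2201393219/5526808938 ≈ -0.39831)
y - S(-85 - 1*(-217)) = -2201393219/5526808938 - (-85 - 1*(-217)) = -2201393219/5526808938 - (-85 + 217) = -2201393219/5526808938 - 1*132 = -2201393219/5526808938 - 132 = -731740173035/5526808938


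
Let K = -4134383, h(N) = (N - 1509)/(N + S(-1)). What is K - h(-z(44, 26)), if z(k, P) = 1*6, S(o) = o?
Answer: -28942196/7 ≈ -4.1346e+6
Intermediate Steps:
z(k, P) = 6
h(N) = (-1509 + N)/(-1 + N) (h(N) = (N - 1509)/(N - 1) = (-1509 + N)/(-1 + N))
K - h(-z(44, 26)) = -4134383 - (-1509 - 1*6)/(-1 - 1*6) = -4134383 - (-1509 - 6)/(-1 - 6) = -4134383 - (-1515)/(-7) = -4134383 - (-1)*(-1515)/7 = -4134383 - 1*1515/7 = -4134383 - 1515/7 = -28942196/7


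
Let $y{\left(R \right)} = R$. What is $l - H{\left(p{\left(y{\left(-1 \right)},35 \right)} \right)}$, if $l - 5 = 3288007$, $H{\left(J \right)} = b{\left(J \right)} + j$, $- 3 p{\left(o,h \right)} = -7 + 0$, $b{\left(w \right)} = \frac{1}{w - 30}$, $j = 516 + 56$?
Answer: $\frac{272857523}{83} \approx 3.2874 \cdot 10^{6}$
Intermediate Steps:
$j = 572$
$b{\left(w \right)} = \frac{1}{-30 + w}$
$p{\left(o,h \right)} = \frac{7}{3}$ ($p{\left(o,h \right)} = - \frac{-7 + 0}{3} = \left(- \frac{1}{3}\right) \left(-7\right) = \frac{7}{3}$)
$H{\left(J \right)} = 572 + \frac{1}{-30 + J}$ ($H{\left(J \right)} = \frac{1}{-30 + J} + 572 = 572 + \frac{1}{-30 + J}$)
$l = 3288012$ ($l = 5 + 3288007 = 3288012$)
$l - H{\left(p{\left(y{\left(-1 \right)},35 \right)} \right)} = 3288012 - \frac{-17159 + 572 \cdot \frac{7}{3}}{-30 + \frac{7}{3}} = 3288012 - \frac{-17159 + \frac{4004}{3}}{- \frac{83}{3}} = 3288012 - \left(- \frac{3}{83}\right) \left(- \frac{47473}{3}\right) = 3288012 - \frac{47473}{83} = \frac{272857523}{83}$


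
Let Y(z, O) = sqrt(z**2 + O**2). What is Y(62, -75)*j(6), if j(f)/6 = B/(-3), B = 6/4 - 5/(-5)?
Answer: -5*sqrt(9469) ≈ -486.54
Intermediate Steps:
B = 5/2 (B = 6*(1/4) - 5*(-1/5) = 3/2 + 1 = 5/2 ≈ 2.5000)
Y(z, O) = sqrt(O**2 + z**2)
j(f) = -5 (j(f) = 6*((5/2)/(-3)) = 6*((5/2)*(-1/3)) = 6*(-5/6) = -5)
Y(62, -75)*j(6) = sqrt((-75)**2 + 62**2)*(-5) = sqrt(5625 + 3844)*(-5) = sqrt(9469)*(-5) = -5*sqrt(9469)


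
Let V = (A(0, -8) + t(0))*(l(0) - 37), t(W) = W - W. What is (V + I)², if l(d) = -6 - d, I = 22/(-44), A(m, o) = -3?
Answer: 66049/4 ≈ 16512.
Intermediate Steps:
t(W) = 0
I = -½ (I = 22*(-1/44) = -½ ≈ -0.50000)
V = 129 (V = (-3 + 0)*((-6 - 1*0) - 37) = -3*((-6 + 0) - 37) = -3*(-6 - 37) = -3*(-43) = 129)
(V + I)² = (129 - ½)² = (257/2)² = 66049/4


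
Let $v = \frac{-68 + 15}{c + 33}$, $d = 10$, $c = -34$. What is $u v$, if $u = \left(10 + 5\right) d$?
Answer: $7950$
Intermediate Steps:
$v = 53$ ($v = \frac{-68 + 15}{-34 + 33} = - \frac{53}{-1} = \left(-53\right) \left(-1\right) = 53$)
$u = 150$ ($u = \left(10 + 5\right) 10 = 15 \cdot 10 = 150$)
$u v = 150 \cdot 53 = 7950$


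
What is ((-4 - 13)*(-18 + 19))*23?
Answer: -391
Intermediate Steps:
((-4 - 13)*(-18 + 19))*23 = -17*1*23 = -17*23 = -391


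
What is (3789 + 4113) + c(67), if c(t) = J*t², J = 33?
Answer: 156039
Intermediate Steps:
c(t) = 33*t²
(3789 + 4113) + c(67) = (3789 + 4113) + 33*67² = 7902 + 33*4489 = 7902 + 148137 = 156039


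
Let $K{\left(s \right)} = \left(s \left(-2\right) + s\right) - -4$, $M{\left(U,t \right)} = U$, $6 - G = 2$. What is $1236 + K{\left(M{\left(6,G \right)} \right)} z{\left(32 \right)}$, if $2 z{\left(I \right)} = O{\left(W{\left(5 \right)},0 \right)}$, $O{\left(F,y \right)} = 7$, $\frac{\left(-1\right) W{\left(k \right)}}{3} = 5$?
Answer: $1229$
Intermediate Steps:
$G = 4$ ($G = 6 - 2 = 4$)
$W{\left(k \right)} = -15$ ($W{\left(k \right)} = \left(-3\right) 5 = -15$)
$K{\left(s \right)} = 4 - s$ ($K{\left(s \right)} = \left(- 2 s + s\right) + 4 = - s + 4 = 4 - s$)
$z{\left(I \right)} = \frac{7}{2}$ ($z{\left(I \right)} = \frac{1}{2} \cdot 7 = \frac{7}{2}$)
$1236 + K{\left(M{\left(6,G \right)} \right)} z{\left(32 \right)} = 1236 + \left(4 - 6\right) \frac{7}{2} = 1236 - 7 = 1229$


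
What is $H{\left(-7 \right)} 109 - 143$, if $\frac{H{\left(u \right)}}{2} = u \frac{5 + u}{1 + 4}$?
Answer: $\frac{2337}{5} \approx 467.4$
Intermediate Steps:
$H{\left(u \right)} = 2 u \left(1 + \frac{u}{5}\right)$ ($H{\left(u \right)} = 2 u \frac{5 + u}{1 + 4} = 2 u \frac{5 + u}{5} = 2 u \left(5 + u\right) \frac{1}{5} = 2 u \left(1 + \frac{u}{5}\right)$)
$H{\left(-7 \right)} 109 - 143 = \frac{2}{5} \left(-7\right) \left(5 - 7\right) 109 - 143 = \frac{2}{5} \left(-7\right) \left(-2\right) 109 - 143 = \frac{28}{5} \cdot 109 - 143 = \frac{3052}{5} - 143 = \frac{2337}{5}$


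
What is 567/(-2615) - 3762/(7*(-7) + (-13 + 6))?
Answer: 4902939/73220 ≈ 66.962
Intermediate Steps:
567/(-2615) - 3762/(7*(-7) + (-13 + 6)) = 567*(-1/2615) - 3762/(-49 - 7) = -567/2615 - 3762/(-56) = -567/2615 - 3762*(-1/56) = -567/2615 + 1881/28 = 4902939/73220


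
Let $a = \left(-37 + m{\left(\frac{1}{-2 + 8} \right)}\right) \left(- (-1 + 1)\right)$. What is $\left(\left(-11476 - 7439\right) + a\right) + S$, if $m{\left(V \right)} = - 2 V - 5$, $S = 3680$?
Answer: $-15235$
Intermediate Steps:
$m{\left(V \right)} = -5 - 2 V$
$a = 0$ ($a = \left(-37 - \left(5 + \frac{2}{-2 + 8}\right)\right) \left(- (-1 + 1)\right) = \left(-37 - \left(5 + \frac{2}{6}\right)\right) \left(\left(-1\right) 0\right) = \left(-37 - \frac{16}{3}\right) 0 = \left(- \frac{127}{3}\right) 0 = 0$)
$\left(\left(-11476 - 7439\right) + a\right) + S = \left(\left(-11476 - 7439\right) + 0\right) + 3680 = \left(-18915 + 0\right) + 3680 = -18915 + 3680 = -15235$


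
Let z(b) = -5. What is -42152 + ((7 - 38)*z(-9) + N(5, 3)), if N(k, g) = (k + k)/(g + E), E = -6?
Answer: -126001/3 ≈ -42000.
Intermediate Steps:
N(k, g) = 2*k/(-6 + g) (N(k, g) = (k + k)/(g - 6) = (2*k)/(-6 + g) = 2*k/(-6 + g))
-42152 + ((7 - 38)*z(-9) + N(5, 3)) = -42152 + ((7 - 38)*(-5) + 2*5/(-6 + 3)) = -42152 + (-31*(-5) + 2*5/(-3)) = -42152 + (155 + 2*5*(-⅓)) = -42152 + (155 - 10/3) = -42152 + 455/3 = -126001/3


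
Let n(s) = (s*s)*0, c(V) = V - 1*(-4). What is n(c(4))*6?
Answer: 0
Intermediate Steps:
c(V) = 4 + V (c(V) = V + 4 = 4 + V)
n(s) = 0 (n(s) = s²*0 = 0)
n(c(4))*6 = 0*6 = 0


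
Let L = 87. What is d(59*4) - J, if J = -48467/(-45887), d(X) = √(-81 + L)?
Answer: -48467/45887 + √6 ≈ 1.3933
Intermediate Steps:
d(X) = √6 (d(X) = √(-81 + 87) = √6)
J = 48467/45887 (J = -48467*(-1/45887) = 48467/45887 ≈ 1.0562)
d(59*4) - J = √6 - 1*48467/45887 = √6 - 48467/45887 = -48467/45887 + √6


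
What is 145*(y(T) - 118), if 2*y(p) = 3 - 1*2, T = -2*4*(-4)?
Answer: -34075/2 ≈ -17038.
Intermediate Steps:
T = 32 (T = -8*(-4) = 32)
y(p) = ½ (y(p) = (3 - 1*2)/2 = (3 - 2)/2 = (½)*1 = ½)
145*(y(T) - 118) = 145*(½ - 118) = 145*(-235/2) = -34075/2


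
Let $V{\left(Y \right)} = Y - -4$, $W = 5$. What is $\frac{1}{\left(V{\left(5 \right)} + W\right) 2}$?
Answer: $\frac{1}{28} \approx 0.035714$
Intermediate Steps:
$V{\left(Y \right)} = 4 + Y$ ($V{\left(Y \right)} = Y + 4 = 4 + Y$)
$\frac{1}{\left(V{\left(5 \right)} + W\right) 2} = \frac{1}{\left(\left(4 + 5\right) + 5\right) 2} = \frac{1}{\left(9 + 5\right) 2} = \frac{1}{14 \cdot 2} = \frac{1}{28}$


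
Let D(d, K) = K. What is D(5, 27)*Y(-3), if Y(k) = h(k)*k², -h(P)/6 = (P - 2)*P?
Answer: -21870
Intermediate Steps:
h(P) = -6*P*(-2 + P) (h(P) = -6*(P - 2)*P = -6*(-2 + P)*P = -6*P*(-2 + P))
Y(k) = 6*k³*(2 - k) (Y(k) = (6*k*(2 - k))*k² = 6*k³*(2 - k))
D(5, 27)*Y(-3) = 27*(6*(-3)³*(2 - 1*(-3))) = 27*(6*(-27)*(2 + 3)) = 27*(6*(-27)*5) = 27*(-810) = -21870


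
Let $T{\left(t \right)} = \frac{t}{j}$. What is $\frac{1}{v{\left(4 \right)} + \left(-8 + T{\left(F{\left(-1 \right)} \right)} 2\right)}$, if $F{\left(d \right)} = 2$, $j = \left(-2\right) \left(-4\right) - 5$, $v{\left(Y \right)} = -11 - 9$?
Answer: $- \frac{3}{80} \approx -0.0375$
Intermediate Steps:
$v{\left(Y \right)} = -20$
$j = 3$ ($j = 8 - 5 = 3$)
$T{\left(t \right)} = \frac{t}{3}$
$\frac{1}{v{\left(4 \right)} + \left(-8 + T{\left(F{\left(-1 \right)} \right)} 2\right)} = \frac{1}{-20 - \left(8 - \frac{1}{3} \cdot 2 \cdot 2\right)} = \frac{1}{-20 + \left(-8 + \frac{2}{3} \cdot 2\right)} = \frac{1}{-20 + \left(-8 + \frac{4}{3}\right)} = \frac{1}{-20 - \frac{20}{3}} = \frac{1}{- \frac{80}{3}} = - \frac{3}{80}$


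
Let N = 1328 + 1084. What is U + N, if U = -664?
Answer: 1748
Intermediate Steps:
N = 2412
U + N = -664 + 2412 = 1748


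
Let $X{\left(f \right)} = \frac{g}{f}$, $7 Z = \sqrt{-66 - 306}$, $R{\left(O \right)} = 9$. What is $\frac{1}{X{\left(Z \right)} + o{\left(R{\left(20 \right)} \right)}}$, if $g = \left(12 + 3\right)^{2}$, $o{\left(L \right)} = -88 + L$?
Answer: $- \frac{9796}{1600759} + \frac{1050 i \sqrt{93}}{1600759} \approx -0.0061196 + 0.0063256 i$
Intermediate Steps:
$Z = \frac{2 i \sqrt{93}}{7}$ ($Z = \frac{\sqrt{-66 - 306}}{7} = \frac{\sqrt{-372}}{7} = \frac{2 i \sqrt{93}}{7} \approx 2.7553 i$)
$g = 225$ ($g = 15^{2} = 225$)
$X{\left(f \right)} = \frac{225}{f}$
$\frac{1}{X{\left(Z \right)} + o{\left(R{\left(20 \right)} \right)}} = \frac{1}{\frac{225}{\frac{2}{7} i \sqrt{93}} + \left(-88 + 9\right)} = \frac{1}{225 \left(- \frac{7 i \sqrt{93}}{186}\right) - 79} = \frac{1}{- \frac{525 i \sqrt{93}}{62} - 79} = \frac{1}{-79 - \frac{525 i \sqrt{93}}{62}}$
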